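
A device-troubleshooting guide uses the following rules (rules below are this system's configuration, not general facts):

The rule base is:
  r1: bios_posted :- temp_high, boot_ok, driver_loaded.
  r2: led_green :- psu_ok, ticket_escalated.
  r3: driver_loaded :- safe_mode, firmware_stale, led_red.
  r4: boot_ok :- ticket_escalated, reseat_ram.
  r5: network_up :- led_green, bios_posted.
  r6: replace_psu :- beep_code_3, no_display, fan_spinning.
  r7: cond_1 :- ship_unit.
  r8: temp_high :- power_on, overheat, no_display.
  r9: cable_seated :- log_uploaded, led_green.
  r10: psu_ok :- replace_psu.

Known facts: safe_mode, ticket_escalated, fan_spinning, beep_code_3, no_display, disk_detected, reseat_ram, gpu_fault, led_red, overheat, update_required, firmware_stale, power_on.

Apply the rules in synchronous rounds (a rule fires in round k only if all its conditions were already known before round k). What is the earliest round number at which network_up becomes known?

4

Round 1 — r3, r4, r6, r8, derive driver_loaded, boot_ok, replace_psu, temp_high.
Round 2 — r1, r10, derive bios_posted, psu_ok.
Round 3 — r2, derive led_green.
Round 4 — r5, derive network_up.
network_up first appears in round 4.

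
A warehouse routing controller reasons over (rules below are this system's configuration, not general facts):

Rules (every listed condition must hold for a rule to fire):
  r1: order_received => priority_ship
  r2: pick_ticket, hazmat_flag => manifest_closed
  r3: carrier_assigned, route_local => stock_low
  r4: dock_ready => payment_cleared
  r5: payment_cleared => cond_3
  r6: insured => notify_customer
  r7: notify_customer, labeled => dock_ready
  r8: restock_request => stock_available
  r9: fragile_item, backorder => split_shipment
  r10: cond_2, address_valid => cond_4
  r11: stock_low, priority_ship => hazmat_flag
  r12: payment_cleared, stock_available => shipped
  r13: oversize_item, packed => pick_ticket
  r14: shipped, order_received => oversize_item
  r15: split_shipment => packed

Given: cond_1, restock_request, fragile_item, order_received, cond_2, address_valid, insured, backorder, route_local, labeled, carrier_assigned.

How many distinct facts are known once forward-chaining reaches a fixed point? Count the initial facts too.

[1] r1 [order_received => priority_ship]; r3 [carrier_assigned, route_local => stock_low]; r6 [insured => notify_customer]; r8 [restock_request => stock_available]; r9 [fragile_item, backorder => split_shipment]; r10 [cond_2, address_valid => cond_4]. ⇒ new: priority_ship, stock_low, notify_customer, stock_available, split_shipment, cond_4.
[2] r7 [notify_customer, labeled => dock_ready]; r11 [stock_low, priority_ship => hazmat_flag]; r15 [split_shipment => packed]. ⇒ new: dock_ready, hazmat_flag, packed.
[3] r4 [dock_ready => payment_cleared]. ⇒ new: payment_cleared.
[4] r5 [payment_cleared => cond_3]; r12 [payment_cleared, stock_available => shipped]. ⇒ new: cond_3, shipped.
[5] r14 [shipped, order_received => oversize_item]. ⇒ new: oversize_item.
[6] r13 [oversize_item, packed => pick_ticket]. ⇒ new: pick_ticket.
[7] r2 [pick_ticket, hazmat_flag => manifest_closed]. ⇒ new: manifest_closed.
Closure: {address_valid, backorder, carrier_assigned, cond_1, cond_2, cond_3, cond_4, dock_ready, fragile_item, hazmat_flag, insured, labeled, manifest_closed, notify_customer, order_received, oversize_item, packed, payment_cleared, pick_ticket, priority_ship, restock_request, route_local, shipped, split_shipment, stock_available, stock_low} — 26 facts.

26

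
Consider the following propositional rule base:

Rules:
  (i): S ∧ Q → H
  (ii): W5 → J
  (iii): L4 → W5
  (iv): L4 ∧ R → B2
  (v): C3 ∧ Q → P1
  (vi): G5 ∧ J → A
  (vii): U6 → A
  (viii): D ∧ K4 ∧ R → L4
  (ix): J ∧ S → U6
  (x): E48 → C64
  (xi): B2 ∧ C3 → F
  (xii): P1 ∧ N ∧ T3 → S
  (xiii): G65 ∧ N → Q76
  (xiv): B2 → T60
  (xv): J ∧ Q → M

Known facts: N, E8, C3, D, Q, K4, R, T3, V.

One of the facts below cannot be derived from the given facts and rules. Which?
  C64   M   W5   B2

C64

Round 1: (v) [C3 ∧ Q → P1]; (viii) [D ∧ K4 ∧ R → L4]. Adds P1, L4.
Round 2: (iii) [L4 → W5]; (iv) [L4 ∧ R → B2]; (xii) [P1 ∧ N ∧ T3 → S]. Adds W5, B2, S.
Round 3: (i) [S ∧ Q → H]; (ii) [W5 → J]; (xi) [B2 ∧ C3 → F]; (xiv) [B2 → T60]. Adds H, J, F, T60.
Round 4: (ix) [J ∧ S → U6]; (xv) [J ∧ Q → M]. Adds U6, M.
Round 5: (vii) [U6 → A]. Adds A.
Derived: M (round 4), W5 (round 2), B2 (round 2). C64 never appears in any round.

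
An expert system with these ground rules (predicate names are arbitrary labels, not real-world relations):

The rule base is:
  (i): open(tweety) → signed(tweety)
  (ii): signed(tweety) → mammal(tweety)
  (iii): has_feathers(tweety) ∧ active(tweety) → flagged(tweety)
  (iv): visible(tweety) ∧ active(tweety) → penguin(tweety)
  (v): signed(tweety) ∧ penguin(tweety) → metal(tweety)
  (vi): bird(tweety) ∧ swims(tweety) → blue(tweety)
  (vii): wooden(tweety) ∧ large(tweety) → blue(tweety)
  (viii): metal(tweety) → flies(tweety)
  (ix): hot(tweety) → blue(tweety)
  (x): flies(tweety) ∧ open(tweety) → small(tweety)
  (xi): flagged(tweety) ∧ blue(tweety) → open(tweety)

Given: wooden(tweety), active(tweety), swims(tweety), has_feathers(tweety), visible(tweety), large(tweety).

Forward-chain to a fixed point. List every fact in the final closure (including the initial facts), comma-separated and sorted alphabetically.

active(tweety), blue(tweety), flagged(tweety), flies(tweety), has_feathers(tweety), large(tweety), mammal(tweety), metal(tweety), open(tweety), penguin(tweety), signed(tweety), small(tweety), swims(tweety), visible(tweety), wooden(tweety)

[1] (iii) [has_feathers(tweety) ∧ active(tweety) → flagged(tweety)]; (iv) [visible(tweety) ∧ active(tweety) → penguin(tweety)]; (vii) [wooden(tweety) ∧ large(tweety) → blue(tweety)]. ⇒ new: flagged(tweety), penguin(tweety), blue(tweety).
[2] (xi) [flagged(tweety) ∧ blue(tweety) → open(tweety)]. ⇒ new: open(tweety).
[3] (i) [open(tweety) → signed(tweety)]. ⇒ new: signed(tweety).
[4] (ii) [signed(tweety) → mammal(tweety)]; (v) [signed(tweety) ∧ penguin(tweety) → metal(tweety)]. ⇒ new: mammal(tweety), metal(tweety).
[5] (viii) [metal(tweety) → flies(tweety)]. ⇒ new: flies(tweety).
[6] (x) [flies(tweety) ∧ open(tweety) → small(tweety)]. ⇒ new: small(tweety).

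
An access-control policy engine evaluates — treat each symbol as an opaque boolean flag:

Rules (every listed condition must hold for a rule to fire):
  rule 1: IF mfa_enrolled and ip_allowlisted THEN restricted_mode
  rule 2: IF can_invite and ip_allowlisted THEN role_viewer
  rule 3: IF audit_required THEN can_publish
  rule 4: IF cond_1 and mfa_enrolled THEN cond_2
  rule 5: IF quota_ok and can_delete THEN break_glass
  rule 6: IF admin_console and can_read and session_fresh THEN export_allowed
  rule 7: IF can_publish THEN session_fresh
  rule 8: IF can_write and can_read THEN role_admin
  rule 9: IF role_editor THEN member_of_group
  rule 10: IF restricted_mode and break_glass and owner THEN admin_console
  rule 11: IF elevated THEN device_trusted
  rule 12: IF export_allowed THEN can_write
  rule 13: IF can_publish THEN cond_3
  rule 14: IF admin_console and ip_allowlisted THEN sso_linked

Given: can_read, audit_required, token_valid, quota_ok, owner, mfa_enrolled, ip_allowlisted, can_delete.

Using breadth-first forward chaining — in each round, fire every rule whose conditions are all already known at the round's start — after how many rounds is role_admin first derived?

5

Round 1 — rule 1, rule 3, rule 5, derive restricted_mode, can_publish, break_glass.
Round 2 — rule 7, rule 10, rule 13, derive session_fresh, admin_console, cond_3.
Round 3 — rule 6, rule 14, derive export_allowed, sso_linked.
Round 4 — rule 12, derive can_write.
Round 5 — rule 8, derive role_admin.
role_admin first appears in round 5.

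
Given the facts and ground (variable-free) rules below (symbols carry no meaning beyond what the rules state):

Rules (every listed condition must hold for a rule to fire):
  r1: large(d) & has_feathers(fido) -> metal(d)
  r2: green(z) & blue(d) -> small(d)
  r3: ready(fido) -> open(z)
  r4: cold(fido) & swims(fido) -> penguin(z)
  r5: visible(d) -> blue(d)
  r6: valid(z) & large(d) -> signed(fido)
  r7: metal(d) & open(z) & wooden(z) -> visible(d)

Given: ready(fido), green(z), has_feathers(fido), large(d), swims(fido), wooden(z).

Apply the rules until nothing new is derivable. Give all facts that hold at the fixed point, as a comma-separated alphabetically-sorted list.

Round 1: r1 [large(d) & has_feathers(fido) -> metal(d)]; r3 [ready(fido) -> open(z)]. New: metal(d), open(z).
Round 2: r7 [metal(d) & open(z) & wooden(z) -> visible(d)]. New: visible(d).
Round 3: r5 [visible(d) -> blue(d)]. New: blue(d).
Round 4: r2 [green(z) & blue(d) -> small(d)]. New: small(d).

blue(d), green(z), has_feathers(fido), large(d), metal(d), open(z), ready(fido), small(d), swims(fido), visible(d), wooden(z)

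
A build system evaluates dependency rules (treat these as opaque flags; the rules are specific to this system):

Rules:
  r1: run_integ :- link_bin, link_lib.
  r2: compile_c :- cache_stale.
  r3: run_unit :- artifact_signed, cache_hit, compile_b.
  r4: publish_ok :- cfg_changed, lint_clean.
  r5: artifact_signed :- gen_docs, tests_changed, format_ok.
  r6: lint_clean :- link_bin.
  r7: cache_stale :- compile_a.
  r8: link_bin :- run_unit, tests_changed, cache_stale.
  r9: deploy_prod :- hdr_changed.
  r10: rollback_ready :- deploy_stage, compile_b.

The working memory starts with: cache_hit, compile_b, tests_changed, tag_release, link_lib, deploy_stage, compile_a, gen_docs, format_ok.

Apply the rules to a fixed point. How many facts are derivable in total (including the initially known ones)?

17

Round 1: r5 [artifact_signed :- gen_docs, tests_changed, format_ok.]; r7 [cache_stale :- compile_a.]; r10 [rollback_ready :- deploy_stage, compile_b.]. New: artifact_signed, cache_stale, rollback_ready.
Round 2: r2 [compile_c :- cache_stale.]; r3 [run_unit :- artifact_signed, cache_hit, compile_b.]. New: compile_c, run_unit.
Round 3: r8 [link_bin :- run_unit, tests_changed, cache_stale.]. New: link_bin.
Round 4: r1 [run_integ :- link_bin, link_lib.]; r6 [lint_clean :- link_bin.]. New: run_integ, lint_clean.
Closure: {artifact_signed, cache_hit, cache_stale, compile_a, compile_b, compile_c, deploy_stage, format_ok, gen_docs, link_bin, link_lib, lint_clean, rollback_ready, run_integ, run_unit, tag_release, tests_changed} — 17 facts.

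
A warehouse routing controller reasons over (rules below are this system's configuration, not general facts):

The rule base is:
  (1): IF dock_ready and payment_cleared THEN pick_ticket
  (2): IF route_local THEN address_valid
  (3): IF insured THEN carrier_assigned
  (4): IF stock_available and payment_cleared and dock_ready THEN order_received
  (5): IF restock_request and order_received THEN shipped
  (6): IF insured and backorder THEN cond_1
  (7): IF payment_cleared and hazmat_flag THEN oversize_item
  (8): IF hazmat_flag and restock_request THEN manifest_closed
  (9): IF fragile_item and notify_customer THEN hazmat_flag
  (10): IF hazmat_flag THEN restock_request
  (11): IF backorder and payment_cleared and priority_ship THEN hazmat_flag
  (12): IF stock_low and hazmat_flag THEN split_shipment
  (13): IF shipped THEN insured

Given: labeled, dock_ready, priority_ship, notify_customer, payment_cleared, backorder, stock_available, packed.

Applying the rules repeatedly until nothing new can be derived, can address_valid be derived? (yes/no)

Round 1 — (1), (4), (11), derive pick_ticket, order_received, hazmat_flag.
Round 2 — (7), (10), derive oversize_item, restock_request.
Round 3 — (5), (8), derive shipped, manifest_closed.
Round 4 — (13), derive insured.
Round 5 — (3), (6), derive carrier_assigned, cond_1.
Fixed point reached. address_valid is concluded only by (2); (2) needs route_local (never derived).

no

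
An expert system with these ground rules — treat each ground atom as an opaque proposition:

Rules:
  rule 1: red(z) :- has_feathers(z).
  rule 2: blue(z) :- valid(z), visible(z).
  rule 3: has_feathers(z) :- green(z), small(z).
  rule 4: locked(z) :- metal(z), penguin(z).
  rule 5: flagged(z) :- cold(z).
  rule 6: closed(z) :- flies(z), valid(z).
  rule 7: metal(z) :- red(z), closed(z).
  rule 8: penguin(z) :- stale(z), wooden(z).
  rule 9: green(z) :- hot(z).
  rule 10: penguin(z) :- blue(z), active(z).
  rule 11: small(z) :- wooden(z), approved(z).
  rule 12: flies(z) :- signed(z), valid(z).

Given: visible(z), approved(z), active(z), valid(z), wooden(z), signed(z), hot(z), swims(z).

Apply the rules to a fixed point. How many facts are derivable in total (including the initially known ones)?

Round 1 — rule 2, rule 9, rule 11, rule 12, derive blue(z), green(z), small(z), flies(z).
Round 2 — rule 3, rule 6, rule 10, derive has_feathers(z), closed(z), penguin(z).
Round 3 — rule 1, derive red(z).
Round 4 — rule 7, derive metal(z).
Round 5 — rule 4, derive locked(z).
Closure: {active(z), approved(z), blue(z), closed(z), flies(z), green(z), has_feathers(z), hot(z), locked(z), metal(z), penguin(z), red(z), signed(z), small(z), swims(z), valid(z), visible(z), wooden(z)} — 18 facts.

18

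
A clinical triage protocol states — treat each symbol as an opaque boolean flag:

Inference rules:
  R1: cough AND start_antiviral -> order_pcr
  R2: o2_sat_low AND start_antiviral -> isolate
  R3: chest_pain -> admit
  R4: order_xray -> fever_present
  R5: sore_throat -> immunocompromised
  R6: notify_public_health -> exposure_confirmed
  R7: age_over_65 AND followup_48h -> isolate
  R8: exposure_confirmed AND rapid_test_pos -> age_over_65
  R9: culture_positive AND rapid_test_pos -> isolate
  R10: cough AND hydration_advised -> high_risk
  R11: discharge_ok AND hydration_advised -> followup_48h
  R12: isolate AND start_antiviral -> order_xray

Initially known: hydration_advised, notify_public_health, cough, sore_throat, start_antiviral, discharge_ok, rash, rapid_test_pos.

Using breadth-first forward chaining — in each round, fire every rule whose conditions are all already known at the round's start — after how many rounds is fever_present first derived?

Round 1 — R1, R5, R6, R10, R11, derive order_pcr, immunocompromised, exposure_confirmed, high_risk, followup_48h.
Round 2 — R8, derive age_over_65.
Round 3 — R7, derive isolate.
Round 4 — R12, derive order_xray.
Round 5 — R4, derive fever_present.
fever_present first appears in round 5.

5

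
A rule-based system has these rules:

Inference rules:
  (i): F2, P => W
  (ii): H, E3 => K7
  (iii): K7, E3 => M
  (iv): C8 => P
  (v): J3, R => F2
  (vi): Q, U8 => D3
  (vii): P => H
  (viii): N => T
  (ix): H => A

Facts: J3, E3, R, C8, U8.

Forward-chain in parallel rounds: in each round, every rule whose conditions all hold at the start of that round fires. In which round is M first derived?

4

Round 1 — (iv), (v), derive P, F2.
Round 2 — (i), (vii), derive W, H.
Round 3 — (ii), (ix), derive K7, A.
Round 4 — (iii), derive M.
M first appears in round 4.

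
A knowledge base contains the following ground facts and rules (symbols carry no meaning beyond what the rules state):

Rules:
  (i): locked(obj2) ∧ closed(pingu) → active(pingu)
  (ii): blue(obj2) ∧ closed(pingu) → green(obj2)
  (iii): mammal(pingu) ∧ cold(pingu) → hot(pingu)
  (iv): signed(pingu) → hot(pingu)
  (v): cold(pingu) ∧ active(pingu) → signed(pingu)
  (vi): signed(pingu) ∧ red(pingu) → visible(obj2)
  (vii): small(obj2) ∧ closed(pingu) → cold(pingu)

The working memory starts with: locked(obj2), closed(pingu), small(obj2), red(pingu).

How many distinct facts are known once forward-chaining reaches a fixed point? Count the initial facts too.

9

Round 1 — (i), (vii), derive active(pingu), cold(pingu).
Round 2 — (v), derive signed(pingu).
Round 3 — (iv), (vi), derive hot(pingu), visible(obj2).
Closure: {active(pingu), closed(pingu), cold(pingu), hot(pingu), locked(obj2), red(pingu), signed(pingu), small(obj2), visible(obj2)} — 9 facts.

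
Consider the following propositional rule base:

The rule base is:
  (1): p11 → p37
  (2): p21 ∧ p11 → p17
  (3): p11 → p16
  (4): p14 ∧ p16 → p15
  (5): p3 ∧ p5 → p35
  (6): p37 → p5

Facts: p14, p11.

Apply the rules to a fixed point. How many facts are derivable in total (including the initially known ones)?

6

[1] (1) [p11 → p37]; (3) [p11 → p16]. ⇒ new: p37, p16.
[2] (4) [p14 ∧ p16 → p15]; (6) [p37 → p5]. ⇒ new: p15, p5.
Closure: {p11, p14, p15, p16, p37, p5} — 6 facts.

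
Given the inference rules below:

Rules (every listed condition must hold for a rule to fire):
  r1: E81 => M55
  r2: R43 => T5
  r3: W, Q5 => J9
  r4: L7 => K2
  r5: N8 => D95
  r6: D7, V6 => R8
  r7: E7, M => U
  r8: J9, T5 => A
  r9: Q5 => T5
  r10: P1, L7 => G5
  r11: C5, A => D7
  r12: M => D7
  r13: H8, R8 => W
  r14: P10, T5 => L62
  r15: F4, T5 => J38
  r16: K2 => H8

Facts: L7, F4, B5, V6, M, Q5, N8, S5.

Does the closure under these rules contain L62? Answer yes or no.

[1] r4 [L7 => K2]; r5 [N8 => D95]; r9 [Q5 => T5]; r12 [M => D7]. ⇒ new: K2, D95, T5, D7.
[2] r6 [D7, V6 => R8]; r15 [F4, T5 => J38]; r16 [K2 => H8]. ⇒ new: R8, J38, H8.
[3] r13 [H8, R8 => W]. ⇒ new: W.
[4] r3 [W, Q5 => J9]. ⇒ new: J9.
[5] r8 [J9, T5 => A]. ⇒ new: A.
Fixed point reached. L62 is concluded only by r14; r14 needs P10 (never derived).

no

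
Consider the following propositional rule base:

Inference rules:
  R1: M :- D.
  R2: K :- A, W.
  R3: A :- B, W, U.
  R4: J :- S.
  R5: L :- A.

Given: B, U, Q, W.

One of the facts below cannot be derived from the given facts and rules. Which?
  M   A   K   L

M

Round 1: R3 [A :- B, W, U.]. New: A.
Round 2: R2 [K :- A, W.]; R5 [L :- A.]. New: K, L.
Derived: A (round 1), L (round 2), K (round 2). M never appears in any round.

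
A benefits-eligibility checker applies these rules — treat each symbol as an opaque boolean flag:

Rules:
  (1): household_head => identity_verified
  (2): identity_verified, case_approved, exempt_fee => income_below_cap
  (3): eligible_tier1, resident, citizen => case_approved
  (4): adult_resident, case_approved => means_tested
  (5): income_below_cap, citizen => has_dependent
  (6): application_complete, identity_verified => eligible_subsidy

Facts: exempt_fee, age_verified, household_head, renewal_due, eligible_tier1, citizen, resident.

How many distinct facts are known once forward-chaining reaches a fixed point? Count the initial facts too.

Round 1 — (1), (3), derive identity_verified, case_approved.
Round 2 — (2), derive income_below_cap.
Round 3 — (5), derive has_dependent.
Closure: {age_verified, case_approved, citizen, eligible_tier1, exempt_fee, has_dependent, household_head, identity_verified, income_below_cap, renewal_due, resident} — 11 facts.

11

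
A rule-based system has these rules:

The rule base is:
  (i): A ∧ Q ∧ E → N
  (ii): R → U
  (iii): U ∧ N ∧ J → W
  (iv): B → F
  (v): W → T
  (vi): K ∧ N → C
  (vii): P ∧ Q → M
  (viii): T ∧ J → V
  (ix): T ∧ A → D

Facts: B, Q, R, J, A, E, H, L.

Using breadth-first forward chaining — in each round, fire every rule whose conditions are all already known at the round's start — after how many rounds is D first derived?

4

[1] (i) [A ∧ Q ∧ E → N]; (ii) [R → U]; (iv) [B → F]. ⇒ new: N, U, F.
[2] (iii) [U ∧ N ∧ J → W]. ⇒ new: W.
[3] (v) [W → T]. ⇒ new: T.
[4] (viii) [T ∧ J → V]; (ix) [T ∧ A → D]. ⇒ new: V, D.
D first appears in round 4.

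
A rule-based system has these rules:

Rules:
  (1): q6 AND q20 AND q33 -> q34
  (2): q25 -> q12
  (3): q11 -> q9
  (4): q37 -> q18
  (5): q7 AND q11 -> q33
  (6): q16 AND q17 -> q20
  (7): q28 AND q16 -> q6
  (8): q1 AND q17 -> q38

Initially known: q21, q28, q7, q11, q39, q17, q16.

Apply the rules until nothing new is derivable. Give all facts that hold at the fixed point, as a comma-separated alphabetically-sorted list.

Round 1: (3) [q11 -> q9]; (5) [q7 AND q11 -> q33]; (6) [q16 AND q17 -> q20]; (7) [q28 AND q16 -> q6]. New: q9, q33, q20, q6.
Round 2: (1) [q6 AND q20 AND q33 -> q34]. New: q34.

q11, q16, q17, q20, q21, q28, q33, q34, q39, q6, q7, q9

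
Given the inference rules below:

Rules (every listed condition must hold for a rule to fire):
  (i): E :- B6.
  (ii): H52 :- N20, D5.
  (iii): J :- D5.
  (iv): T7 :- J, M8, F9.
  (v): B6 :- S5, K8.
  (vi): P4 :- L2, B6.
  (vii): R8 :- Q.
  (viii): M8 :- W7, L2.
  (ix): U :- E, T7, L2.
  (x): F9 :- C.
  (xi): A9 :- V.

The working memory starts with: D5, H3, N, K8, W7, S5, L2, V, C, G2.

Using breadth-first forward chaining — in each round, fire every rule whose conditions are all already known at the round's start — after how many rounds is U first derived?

3

Round 1: (iii) [J :- D5.]; (v) [B6 :- S5, K8.]; (viii) [M8 :- W7, L2.]; (x) [F9 :- C.]; (xi) [A9 :- V.]. New: J, B6, M8, F9, A9.
Round 2: (i) [E :- B6.]; (iv) [T7 :- J, M8, F9.]; (vi) [P4 :- L2, B6.]. New: E, T7, P4.
Round 3: (ix) [U :- E, T7, L2.]. New: U.
U first appears in round 3.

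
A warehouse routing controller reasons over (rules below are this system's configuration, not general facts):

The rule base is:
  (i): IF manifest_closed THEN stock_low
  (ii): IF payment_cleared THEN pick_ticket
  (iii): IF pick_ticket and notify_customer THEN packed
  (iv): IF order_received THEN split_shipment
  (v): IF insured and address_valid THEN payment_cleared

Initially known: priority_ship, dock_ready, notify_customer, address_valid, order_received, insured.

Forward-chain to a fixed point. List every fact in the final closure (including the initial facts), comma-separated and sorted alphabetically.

Round 1 fires (iv), (v), giving split_shipment, payment_cleared.
Round 2 fires (ii), giving pick_ticket.
Round 3 fires (iii), giving packed.

address_valid, dock_ready, insured, notify_customer, order_received, packed, payment_cleared, pick_ticket, priority_ship, split_shipment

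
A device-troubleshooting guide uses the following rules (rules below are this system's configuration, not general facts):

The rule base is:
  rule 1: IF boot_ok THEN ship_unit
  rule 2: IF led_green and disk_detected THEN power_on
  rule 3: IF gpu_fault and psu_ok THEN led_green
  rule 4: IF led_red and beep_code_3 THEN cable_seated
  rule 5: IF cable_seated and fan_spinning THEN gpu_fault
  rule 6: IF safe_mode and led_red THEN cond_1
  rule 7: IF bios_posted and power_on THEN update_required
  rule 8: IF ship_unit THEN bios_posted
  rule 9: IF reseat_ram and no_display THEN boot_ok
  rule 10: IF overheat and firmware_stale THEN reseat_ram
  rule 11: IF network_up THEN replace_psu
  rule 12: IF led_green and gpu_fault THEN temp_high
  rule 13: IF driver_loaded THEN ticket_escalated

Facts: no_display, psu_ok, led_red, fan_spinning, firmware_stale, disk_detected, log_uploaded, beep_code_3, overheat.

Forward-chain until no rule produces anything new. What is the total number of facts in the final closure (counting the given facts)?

19

Round 1 fires rule 4, rule 10, giving cable_seated, reseat_ram.
Round 2 fires rule 5, rule 9, giving gpu_fault, boot_ok.
Round 3 fires rule 1, rule 3, giving ship_unit, led_green.
Round 4 fires rule 2, rule 8, rule 12, giving power_on, bios_posted, temp_high.
Round 5 fires rule 7, giving update_required.
Closure: {beep_code_3, bios_posted, boot_ok, cable_seated, disk_detected, fan_spinning, firmware_stale, gpu_fault, led_green, led_red, log_uploaded, no_display, overheat, power_on, psu_ok, reseat_ram, ship_unit, temp_high, update_required} — 19 facts.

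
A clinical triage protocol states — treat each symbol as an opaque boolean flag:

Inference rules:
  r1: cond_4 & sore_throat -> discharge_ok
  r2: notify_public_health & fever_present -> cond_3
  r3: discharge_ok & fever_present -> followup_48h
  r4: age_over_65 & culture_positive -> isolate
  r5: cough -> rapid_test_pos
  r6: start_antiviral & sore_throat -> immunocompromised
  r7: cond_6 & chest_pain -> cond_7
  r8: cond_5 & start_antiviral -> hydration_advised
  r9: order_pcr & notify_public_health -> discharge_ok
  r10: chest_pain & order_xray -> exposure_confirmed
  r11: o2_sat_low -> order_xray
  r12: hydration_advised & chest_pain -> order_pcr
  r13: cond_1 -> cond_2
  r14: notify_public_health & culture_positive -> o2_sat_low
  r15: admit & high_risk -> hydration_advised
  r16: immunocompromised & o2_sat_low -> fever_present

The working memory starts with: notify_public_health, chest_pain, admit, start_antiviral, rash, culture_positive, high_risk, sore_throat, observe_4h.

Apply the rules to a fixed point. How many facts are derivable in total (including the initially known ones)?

Round 1: r6 [start_antiviral & sore_throat -> immunocompromised]; r14 [notify_public_health & culture_positive -> o2_sat_low]; r15 [admit & high_risk -> hydration_advised]. New: immunocompromised, o2_sat_low, hydration_advised.
Round 2: r11 [o2_sat_low -> order_xray]; r12 [hydration_advised & chest_pain -> order_pcr]; r16 [immunocompromised & o2_sat_low -> fever_present]. New: order_xray, order_pcr, fever_present.
Round 3: r2 [notify_public_health & fever_present -> cond_3]; r9 [order_pcr & notify_public_health -> discharge_ok]; r10 [chest_pain & order_xray -> exposure_confirmed]. New: cond_3, discharge_ok, exposure_confirmed.
Round 4: r3 [discharge_ok & fever_present -> followup_48h]. New: followup_48h.
Closure: {admit, chest_pain, cond_3, culture_positive, discharge_ok, exposure_confirmed, fever_present, followup_48h, high_risk, hydration_advised, immunocompromised, notify_public_health, o2_sat_low, observe_4h, order_pcr, order_xray, rash, sore_throat, start_antiviral} — 19 facts.

19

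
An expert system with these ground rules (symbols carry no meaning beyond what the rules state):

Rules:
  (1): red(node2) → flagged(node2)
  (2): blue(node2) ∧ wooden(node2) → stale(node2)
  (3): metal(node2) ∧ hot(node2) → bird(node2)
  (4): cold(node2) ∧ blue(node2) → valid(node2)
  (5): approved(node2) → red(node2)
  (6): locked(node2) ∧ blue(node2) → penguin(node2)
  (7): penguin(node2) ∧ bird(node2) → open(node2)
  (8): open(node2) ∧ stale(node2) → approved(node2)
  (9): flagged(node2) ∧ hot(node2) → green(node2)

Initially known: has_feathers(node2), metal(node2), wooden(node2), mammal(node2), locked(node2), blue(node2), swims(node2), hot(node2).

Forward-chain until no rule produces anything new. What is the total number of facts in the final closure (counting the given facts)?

16

Round 1 — (2), (3), (6), derive stale(node2), bird(node2), penguin(node2).
Round 2 — (7), derive open(node2).
Round 3 — (8), derive approved(node2).
Round 4 — (5), derive red(node2).
Round 5 — (1), derive flagged(node2).
Round 6 — (9), derive green(node2).
Closure: {approved(node2), bird(node2), blue(node2), flagged(node2), green(node2), has_feathers(node2), hot(node2), locked(node2), mammal(node2), metal(node2), open(node2), penguin(node2), red(node2), stale(node2), swims(node2), wooden(node2)} — 16 facts.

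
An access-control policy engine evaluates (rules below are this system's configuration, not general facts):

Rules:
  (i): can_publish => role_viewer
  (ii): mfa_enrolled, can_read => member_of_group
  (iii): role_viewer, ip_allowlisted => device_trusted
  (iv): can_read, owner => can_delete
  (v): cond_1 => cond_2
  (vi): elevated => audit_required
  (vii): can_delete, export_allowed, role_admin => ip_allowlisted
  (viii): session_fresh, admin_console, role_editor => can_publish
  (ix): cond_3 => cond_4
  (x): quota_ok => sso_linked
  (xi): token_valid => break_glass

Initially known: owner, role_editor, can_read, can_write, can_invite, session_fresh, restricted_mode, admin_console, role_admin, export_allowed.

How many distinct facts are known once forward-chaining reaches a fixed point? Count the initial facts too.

Round 1 — (iv), (viii), derive can_delete, can_publish.
Round 2 — (i), (vii), derive role_viewer, ip_allowlisted.
Round 3 — (iii), derive device_trusted.
Closure: {admin_console, can_delete, can_invite, can_publish, can_read, can_write, device_trusted, export_allowed, ip_allowlisted, owner, restricted_mode, role_admin, role_editor, role_viewer, session_fresh} — 15 facts.

15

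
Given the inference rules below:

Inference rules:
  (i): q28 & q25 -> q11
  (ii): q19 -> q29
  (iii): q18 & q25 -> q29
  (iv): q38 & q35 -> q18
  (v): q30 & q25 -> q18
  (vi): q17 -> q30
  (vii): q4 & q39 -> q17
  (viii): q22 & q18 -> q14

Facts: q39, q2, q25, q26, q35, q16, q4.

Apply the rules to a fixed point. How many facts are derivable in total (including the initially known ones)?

Round 1 fires (vii), giving q17.
Round 2 fires (vi), giving q30.
Round 3 fires (v), giving q18.
Round 4 fires (iii), giving q29.
Closure: {q16, q17, q18, q2, q25, q26, q29, q30, q35, q39, q4} — 11 facts.

11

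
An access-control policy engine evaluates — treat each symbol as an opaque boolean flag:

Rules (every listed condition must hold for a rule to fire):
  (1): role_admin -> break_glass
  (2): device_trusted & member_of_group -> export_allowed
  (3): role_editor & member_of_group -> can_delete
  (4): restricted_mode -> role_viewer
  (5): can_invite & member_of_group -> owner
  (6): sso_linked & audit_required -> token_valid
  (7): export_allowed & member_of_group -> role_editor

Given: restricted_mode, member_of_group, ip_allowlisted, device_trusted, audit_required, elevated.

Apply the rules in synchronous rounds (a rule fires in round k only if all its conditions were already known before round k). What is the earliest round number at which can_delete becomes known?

Round 1: (2) [device_trusted & member_of_group -> export_allowed]; (4) [restricted_mode -> role_viewer]. Adds export_allowed, role_viewer.
Round 2: (7) [export_allowed & member_of_group -> role_editor]. Adds role_editor.
Round 3: (3) [role_editor & member_of_group -> can_delete]. Adds can_delete.
can_delete first appears in round 3.

3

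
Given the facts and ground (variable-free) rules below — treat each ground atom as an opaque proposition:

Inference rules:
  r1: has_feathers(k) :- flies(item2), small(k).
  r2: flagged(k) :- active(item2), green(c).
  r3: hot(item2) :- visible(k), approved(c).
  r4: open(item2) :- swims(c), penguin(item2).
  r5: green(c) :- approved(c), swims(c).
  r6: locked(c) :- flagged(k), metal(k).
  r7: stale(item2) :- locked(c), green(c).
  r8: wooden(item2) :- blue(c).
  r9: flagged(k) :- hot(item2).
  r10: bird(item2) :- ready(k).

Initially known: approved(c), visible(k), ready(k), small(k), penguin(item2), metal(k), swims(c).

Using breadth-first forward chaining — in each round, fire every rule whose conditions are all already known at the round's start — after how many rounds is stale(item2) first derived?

[1] r3 [hot(item2) :- visible(k), approved(c).]; r4 [open(item2) :- swims(c), penguin(item2).]; r5 [green(c) :- approved(c), swims(c).]; r10 [bird(item2) :- ready(k).]. ⇒ new: hot(item2), open(item2), green(c), bird(item2).
[2] r9 [flagged(k) :- hot(item2).]. ⇒ new: flagged(k).
[3] r6 [locked(c) :- flagged(k), metal(k).]. ⇒ new: locked(c).
[4] r7 [stale(item2) :- locked(c), green(c).]. ⇒ new: stale(item2).
stale(item2) first appears in round 4.

4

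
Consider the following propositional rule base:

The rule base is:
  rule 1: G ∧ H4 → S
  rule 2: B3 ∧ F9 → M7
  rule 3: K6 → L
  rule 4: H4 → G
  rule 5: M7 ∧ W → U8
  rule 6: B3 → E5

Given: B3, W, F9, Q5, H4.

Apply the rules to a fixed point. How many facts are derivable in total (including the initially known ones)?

10

[1] rule 2 [B3 ∧ F9 → M7]; rule 4 [H4 → G]; rule 6 [B3 → E5]. ⇒ new: M7, G, E5.
[2] rule 1 [G ∧ H4 → S]; rule 5 [M7 ∧ W → U8]. ⇒ new: S, U8.
Closure: {B3, E5, F9, G, H4, M7, Q5, S, U8, W} — 10 facts.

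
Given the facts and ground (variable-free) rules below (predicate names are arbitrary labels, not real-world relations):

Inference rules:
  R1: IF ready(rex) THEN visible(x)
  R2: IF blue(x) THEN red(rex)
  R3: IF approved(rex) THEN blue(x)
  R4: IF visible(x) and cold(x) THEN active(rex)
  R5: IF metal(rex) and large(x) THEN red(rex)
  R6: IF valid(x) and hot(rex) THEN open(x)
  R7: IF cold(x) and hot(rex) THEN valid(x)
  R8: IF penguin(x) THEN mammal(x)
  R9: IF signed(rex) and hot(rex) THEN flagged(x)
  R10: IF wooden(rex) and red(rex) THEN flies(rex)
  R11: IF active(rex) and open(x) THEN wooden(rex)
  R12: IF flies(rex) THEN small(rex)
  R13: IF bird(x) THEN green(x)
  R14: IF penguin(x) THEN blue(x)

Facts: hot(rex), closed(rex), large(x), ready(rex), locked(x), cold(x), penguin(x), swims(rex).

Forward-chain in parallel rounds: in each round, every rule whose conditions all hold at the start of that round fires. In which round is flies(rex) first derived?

Round 1 fires R1, R7, R8, R14, giving visible(x), valid(x), mammal(x), blue(x).
Round 2 fires R2, R4, R6, giving red(rex), active(rex), open(x).
Round 3 fires R11, giving wooden(rex).
Round 4 fires R10, giving flies(rex).
flies(rex) first appears in round 4.

4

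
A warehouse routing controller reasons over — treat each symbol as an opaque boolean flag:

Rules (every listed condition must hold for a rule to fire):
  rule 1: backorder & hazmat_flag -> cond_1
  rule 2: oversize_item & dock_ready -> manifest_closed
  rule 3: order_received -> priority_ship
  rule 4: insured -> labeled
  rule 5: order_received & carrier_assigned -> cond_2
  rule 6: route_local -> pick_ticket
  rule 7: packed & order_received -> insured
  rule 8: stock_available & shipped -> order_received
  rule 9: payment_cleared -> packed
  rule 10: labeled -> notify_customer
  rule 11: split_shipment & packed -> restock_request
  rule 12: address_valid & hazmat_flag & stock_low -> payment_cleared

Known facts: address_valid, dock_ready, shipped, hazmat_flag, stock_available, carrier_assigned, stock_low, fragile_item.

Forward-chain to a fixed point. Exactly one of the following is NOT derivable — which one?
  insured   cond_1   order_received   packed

cond_1

[1] rule 8 [stock_available & shipped -> order_received]; rule 12 [address_valid & hazmat_flag & stock_low -> payment_cleared]. ⇒ new: order_received, payment_cleared.
[2] rule 3 [order_received -> priority_ship]; rule 5 [order_received & carrier_assigned -> cond_2]; rule 9 [payment_cleared -> packed]. ⇒ new: priority_ship, cond_2, packed.
[3] rule 7 [packed & order_received -> insured]. ⇒ new: insured.
[4] rule 4 [insured -> labeled]. ⇒ new: labeled.
[5] rule 10 [labeled -> notify_customer]. ⇒ new: notify_customer.
Derived: packed (round 2), order_received (round 1), insured (round 3). cond_1 never appears in any round.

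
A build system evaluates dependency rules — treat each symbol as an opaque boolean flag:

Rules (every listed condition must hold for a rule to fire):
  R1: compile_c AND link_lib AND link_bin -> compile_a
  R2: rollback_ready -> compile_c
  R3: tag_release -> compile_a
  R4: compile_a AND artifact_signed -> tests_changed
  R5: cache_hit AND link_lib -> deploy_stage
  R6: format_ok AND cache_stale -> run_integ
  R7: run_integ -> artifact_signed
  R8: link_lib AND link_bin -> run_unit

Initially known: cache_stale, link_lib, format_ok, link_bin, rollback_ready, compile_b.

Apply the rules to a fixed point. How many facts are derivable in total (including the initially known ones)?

Round 1: R2 [rollback_ready -> compile_c]; R6 [format_ok AND cache_stale -> run_integ]; R8 [link_lib AND link_bin -> run_unit]. Adds compile_c, run_integ, run_unit.
Round 2: R1 [compile_c AND link_lib AND link_bin -> compile_a]; R7 [run_integ -> artifact_signed]. Adds compile_a, artifact_signed.
Round 3: R4 [compile_a AND artifact_signed -> tests_changed]. Adds tests_changed.
Closure: {artifact_signed, cache_stale, compile_a, compile_b, compile_c, format_ok, link_bin, link_lib, rollback_ready, run_integ, run_unit, tests_changed} — 12 facts.

12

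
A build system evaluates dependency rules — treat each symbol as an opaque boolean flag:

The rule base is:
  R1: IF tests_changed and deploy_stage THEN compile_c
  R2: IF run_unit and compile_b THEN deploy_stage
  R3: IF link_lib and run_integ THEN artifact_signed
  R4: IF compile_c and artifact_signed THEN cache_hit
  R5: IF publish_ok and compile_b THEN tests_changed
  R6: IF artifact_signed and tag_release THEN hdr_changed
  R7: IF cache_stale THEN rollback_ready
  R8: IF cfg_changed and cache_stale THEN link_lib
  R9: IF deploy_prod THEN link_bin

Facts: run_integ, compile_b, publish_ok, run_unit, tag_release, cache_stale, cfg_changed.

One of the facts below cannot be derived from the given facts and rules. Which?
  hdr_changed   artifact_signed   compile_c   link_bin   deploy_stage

link_bin

Round 1: R2 [IF run_unit and compile_b THEN deploy_stage]; R5 [IF publish_ok and compile_b THEN tests_changed]; R7 [IF cache_stale THEN rollback_ready]; R8 [IF cfg_changed and cache_stale THEN link_lib]. Adds deploy_stage, tests_changed, rollback_ready, link_lib.
Round 2: R1 [IF tests_changed and deploy_stage THEN compile_c]; R3 [IF link_lib and run_integ THEN artifact_signed]. Adds compile_c, artifact_signed.
Round 3: R4 [IF compile_c and artifact_signed THEN cache_hit]; R6 [IF artifact_signed and tag_release THEN hdr_changed]. Adds cache_hit, hdr_changed.
Derived: compile_c (round 2), hdr_changed (round 3), deploy_stage (round 1), artifact_signed (round 2). link_bin never appears in any round.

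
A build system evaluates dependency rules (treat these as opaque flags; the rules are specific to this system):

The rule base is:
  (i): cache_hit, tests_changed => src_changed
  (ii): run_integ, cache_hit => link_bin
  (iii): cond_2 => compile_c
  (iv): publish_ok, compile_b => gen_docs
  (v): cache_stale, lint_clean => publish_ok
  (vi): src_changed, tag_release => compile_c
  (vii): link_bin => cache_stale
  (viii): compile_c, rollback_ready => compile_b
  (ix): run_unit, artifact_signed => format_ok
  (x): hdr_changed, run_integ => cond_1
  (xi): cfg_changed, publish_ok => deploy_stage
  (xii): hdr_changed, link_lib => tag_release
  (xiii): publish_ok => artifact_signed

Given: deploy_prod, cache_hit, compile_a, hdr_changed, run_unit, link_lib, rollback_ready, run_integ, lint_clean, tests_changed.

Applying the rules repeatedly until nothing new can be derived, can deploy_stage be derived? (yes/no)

no

Round 1 fires (i), (ii), (x), (xii), giving src_changed, link_bin, cond_1, tag_release.
Round 2 fires (vi), (vii), giving compile_c, cache_stale.
Round 3 fires (v), (viii), giving publish_ok, compile_b.
Round 4 fires (iv), (xiii), giving gen_docs, artifact_signed.
Round 5 fires (ix), giving format_ok.
Fixed point reached. deploy_stage is concluded only by (xi); (xi) needs cfg_changed (never derived).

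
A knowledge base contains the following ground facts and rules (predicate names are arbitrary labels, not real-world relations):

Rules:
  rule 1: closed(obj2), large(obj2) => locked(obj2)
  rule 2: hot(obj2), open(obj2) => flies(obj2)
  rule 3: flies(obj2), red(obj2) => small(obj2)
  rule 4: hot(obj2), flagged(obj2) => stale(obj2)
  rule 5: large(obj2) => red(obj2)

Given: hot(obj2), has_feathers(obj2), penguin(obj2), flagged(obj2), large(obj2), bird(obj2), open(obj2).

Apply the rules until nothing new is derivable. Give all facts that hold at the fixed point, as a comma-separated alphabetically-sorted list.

bird(obj2), flagged(obj2), flies(obj2), has_feathers(obj2), hot(obj2), large(obj2), open(obj2), penguin(obj2), red(obj2), small(obj2), stale(obj2)

[1] rule 2 [hot(obj2), open(obj2) => flies(obj2)]; rule 4 [hot(obj2), flagged(obj2) => stale(obj2)]; rule 5 [large(obj2) => red(obj2)]. ⇒ new: flies(obj2), stale(obj2), red(obj2).
[2] rule 3 [flies(obj2), red(obj2) => small(obj2)]. ⇒ new: small(obj2).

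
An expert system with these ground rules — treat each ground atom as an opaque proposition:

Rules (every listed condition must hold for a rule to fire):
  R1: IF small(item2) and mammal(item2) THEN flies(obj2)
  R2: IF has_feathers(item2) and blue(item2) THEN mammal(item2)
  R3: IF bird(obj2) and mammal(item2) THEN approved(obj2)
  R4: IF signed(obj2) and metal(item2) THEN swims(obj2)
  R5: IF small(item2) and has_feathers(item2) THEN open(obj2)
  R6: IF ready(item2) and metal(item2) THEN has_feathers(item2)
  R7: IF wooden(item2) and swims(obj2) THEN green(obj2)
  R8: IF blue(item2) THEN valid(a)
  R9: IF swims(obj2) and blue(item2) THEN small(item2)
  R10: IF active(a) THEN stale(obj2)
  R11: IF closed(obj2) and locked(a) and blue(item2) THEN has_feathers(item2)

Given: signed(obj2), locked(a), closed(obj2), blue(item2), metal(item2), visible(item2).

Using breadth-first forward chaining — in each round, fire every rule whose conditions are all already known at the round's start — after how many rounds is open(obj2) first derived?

3

Round 1 fires R4, R8, R11, giving swims(obj2), valid(a), has_feathers(item2).
Round 2 fires R2, R9, giving mammal(item2), small(item2).
Round 3 fires R1, R5, giving flies(obj2), open(obj2).
open(obj2) first appears in round 3.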